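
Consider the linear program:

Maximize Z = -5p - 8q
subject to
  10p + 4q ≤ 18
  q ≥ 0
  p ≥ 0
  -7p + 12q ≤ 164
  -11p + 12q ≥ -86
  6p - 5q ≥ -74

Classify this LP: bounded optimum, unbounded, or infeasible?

Extreme points and Z = -5p - 8q:
  (9/5, 0) → Z = -9
  (0, 9/2) → Z = -36
  (0, 0) → Z = 0
The feasible region has finitely many vertices and no improving ray; the maximum is 0 at (0, 0).

bounded optimum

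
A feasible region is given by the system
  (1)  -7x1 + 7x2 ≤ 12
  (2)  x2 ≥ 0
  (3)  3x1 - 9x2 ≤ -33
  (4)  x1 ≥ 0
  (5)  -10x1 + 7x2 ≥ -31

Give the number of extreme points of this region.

Intersecting each pair of boundary lines and keeping only the points that satisfy every inequality leaves:
  (41/14, 65/14)
  (43/3, 337/21)
  (170/23, 141/23)

3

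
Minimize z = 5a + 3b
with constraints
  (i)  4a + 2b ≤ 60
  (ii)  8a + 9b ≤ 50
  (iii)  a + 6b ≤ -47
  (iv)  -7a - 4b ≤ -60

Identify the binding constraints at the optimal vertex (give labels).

(i) and (iv)

Extreme points and z = 5a + 3b:
  (22, -14) → z = 68
  (60, -90) → z = 30
  (241/13, -142/13) → z = 779/13
  (274/19, -389/38) → z = 1573/38

The minimum is at (60, -90). Substituting into each constraint, equality holds for (i) and (iv); the remaining constraints have slack.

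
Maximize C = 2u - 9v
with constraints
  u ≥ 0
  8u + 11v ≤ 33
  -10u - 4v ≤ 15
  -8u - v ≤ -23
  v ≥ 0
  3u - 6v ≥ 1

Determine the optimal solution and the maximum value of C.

Extreme points and C = 2u - 9v:
  (11/4, 1) → C = -7/2
  (33/8, 0) → C = 33/4
  (23/8, 0) → C = 23/4

u = 33/8, v = 0, maximum C = 33/4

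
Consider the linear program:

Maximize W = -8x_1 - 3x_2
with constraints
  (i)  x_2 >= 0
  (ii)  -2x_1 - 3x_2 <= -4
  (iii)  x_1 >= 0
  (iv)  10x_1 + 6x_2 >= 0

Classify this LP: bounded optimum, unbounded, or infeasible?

Feasible corners and W = -8x_1 - 3x_2:
  (2, 0) → W = -16
  (0, 4/3) → W = -4
The feasible region has finitely many vertices and no improving ray; the maximum is -4 at (0, 4/3).

bounded optimum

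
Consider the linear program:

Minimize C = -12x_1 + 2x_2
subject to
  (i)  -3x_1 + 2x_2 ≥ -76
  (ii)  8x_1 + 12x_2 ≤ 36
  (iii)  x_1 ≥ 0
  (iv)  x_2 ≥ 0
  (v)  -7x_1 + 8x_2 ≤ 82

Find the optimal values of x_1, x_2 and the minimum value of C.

x_1 = 9/2, x_2 = 0, minimum C = -54

Corner points and C = -12x_1 + 2x_2:
  (0, 3) → C = 6
  (9/2, 0) → C = -54
  (0, 0) → C = 0

The optimum lies where 8x_1 + 12x_2 = 36 and x_2 = 0.
Solving simultaneously gives x_1 = 9/2, x_2 = 0.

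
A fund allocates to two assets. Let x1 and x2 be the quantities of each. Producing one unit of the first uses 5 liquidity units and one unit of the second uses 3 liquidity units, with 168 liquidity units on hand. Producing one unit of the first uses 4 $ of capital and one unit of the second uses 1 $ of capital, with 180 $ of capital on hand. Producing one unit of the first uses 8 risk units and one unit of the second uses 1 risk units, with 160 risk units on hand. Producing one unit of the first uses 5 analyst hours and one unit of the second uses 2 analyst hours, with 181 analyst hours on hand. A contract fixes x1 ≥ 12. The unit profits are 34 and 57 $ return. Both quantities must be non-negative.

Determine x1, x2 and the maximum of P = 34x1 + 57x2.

Extreme points and P = 34x1 + 57x2:
  (20, 0) → P = 680
  (12, 0) → P = 408
  (312/19, 544/19) → P = 41616/19
  (12, 36) → P = 2460

x1 = 12, x2 = 36, maximum P = 2460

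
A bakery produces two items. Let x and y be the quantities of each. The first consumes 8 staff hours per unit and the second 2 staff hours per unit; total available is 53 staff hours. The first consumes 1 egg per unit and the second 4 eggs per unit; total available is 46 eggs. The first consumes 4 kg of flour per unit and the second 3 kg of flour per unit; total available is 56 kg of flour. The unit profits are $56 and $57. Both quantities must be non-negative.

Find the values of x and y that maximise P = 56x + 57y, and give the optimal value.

Vertices and P = 56x + 57y:
  (0, 0) → P = 0
  (0, 23/2) → P = 1311/2
  (53/8, 0) → P = 371
  (4, 21/2) → P = 1645/2

The binding constraints are 8x + 2y = 53 and x + 4y = 46.
Solving simultaneously gives x = 4, y = 21/2.

x = 4, y = 21/2, maximum P = 1645/2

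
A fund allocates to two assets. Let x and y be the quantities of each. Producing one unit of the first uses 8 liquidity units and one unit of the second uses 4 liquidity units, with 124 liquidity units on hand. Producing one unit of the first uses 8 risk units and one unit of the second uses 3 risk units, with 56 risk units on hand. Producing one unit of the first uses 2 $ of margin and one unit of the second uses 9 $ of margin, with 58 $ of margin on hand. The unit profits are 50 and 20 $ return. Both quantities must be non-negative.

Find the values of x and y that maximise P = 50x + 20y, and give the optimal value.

x = 5, y = 16/3, maximum P = 1070/3

Corner points and P = 50x + 20y:
  (0, 0) → P = 0
  (0, 58/9) → P = 1160/9
  (7, 0) → P = 350
  (5, 16/3) → P = 1070/3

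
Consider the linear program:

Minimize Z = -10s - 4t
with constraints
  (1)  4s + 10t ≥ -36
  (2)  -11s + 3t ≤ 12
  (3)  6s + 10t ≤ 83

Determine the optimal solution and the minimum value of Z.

s = 119/2, t = -137/5, minimum Z = -2427/5

Extreme points and Z = -10s - 4t:
  (-114/61, -174/61) → Z = 1836/61
  (119/2, -137/5) → Z = -2427/5
  (129/128, 985/128) → Z = -2615/64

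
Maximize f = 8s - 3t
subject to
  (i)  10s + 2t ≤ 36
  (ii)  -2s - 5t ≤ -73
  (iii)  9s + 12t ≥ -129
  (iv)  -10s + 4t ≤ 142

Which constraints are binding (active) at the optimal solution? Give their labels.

Corner points and f = 8s - 3t:
  (17/23, 329/23) → f = -37
  (-7/3, 89/3) → f = -323/3
  (-209/29, 507/29) → f = -3193/29

The maximum is at (17/23, 329/23). Substituting into each constraint, equality holds for (i) and (ii); the remaining constraints have slack.

(i) and (ii)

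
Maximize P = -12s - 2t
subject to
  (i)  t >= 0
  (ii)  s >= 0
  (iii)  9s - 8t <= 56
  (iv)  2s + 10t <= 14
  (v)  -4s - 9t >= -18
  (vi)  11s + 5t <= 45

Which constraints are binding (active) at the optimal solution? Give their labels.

(i) and (ii)

Corner points and P = -12s - 2t:
  (0, 0) → P = 0
  (45/11, 0) → P = -540/11
  (0, 7/5) → P = -14/5
  (27/11, 10/11) → P = -344/11
  (315/79, 18/79) → P = -3816/79

The maximum is at (0, 0). Substituting into each constraint, equality holds for (i) and (ii); the remaining constraints have slack.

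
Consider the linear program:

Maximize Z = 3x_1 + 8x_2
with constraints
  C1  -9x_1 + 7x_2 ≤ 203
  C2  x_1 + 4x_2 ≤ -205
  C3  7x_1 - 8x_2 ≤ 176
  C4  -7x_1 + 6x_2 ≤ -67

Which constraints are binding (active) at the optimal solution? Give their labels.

Feasible corners and Z = 3x_1 + 8x_2:
  (-26, -179/4) → Z = -436
  (-481/17, -751/17) → Z = -7451/17
  (-260/7, -109/2) → Z = -3832/7

The maximum is at (-26, -179/4). Substituting into each constraint, equality holds for C2 and C3; the remaining constraints have slack.

C2 and C3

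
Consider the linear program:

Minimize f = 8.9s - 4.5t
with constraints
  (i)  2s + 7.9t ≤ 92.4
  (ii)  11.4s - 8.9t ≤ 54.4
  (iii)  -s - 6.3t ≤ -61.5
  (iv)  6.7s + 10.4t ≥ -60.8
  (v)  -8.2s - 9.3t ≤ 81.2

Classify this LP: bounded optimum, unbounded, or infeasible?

bounded optimum

Corner points and f = 8.9s - 4.5t:
  (62606/5393, 47228/5393) → f = 1723337/26965
  (-75040/2309, 46004/2309) → f = -874874/2309
  (89007/8072, 32335/4036) → f = 5011473/80720
  (-36117/1412, 29275/2118) → f = -4092663/14120
The feasible region has finitely many vertices and no improving ray; the minimum is -874874/2309 at (-75040/2309, 46004/2309).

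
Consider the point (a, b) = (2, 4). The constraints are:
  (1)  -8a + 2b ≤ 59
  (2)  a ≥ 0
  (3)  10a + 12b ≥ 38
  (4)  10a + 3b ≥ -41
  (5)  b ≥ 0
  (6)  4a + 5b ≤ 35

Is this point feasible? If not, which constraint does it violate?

(1): -8 ≤ 59 ✓
(2): 2 ≥ 0 ✓
(3): 68 ≥ 38 ✓
(4): 32 ≥ -41 ✓
(5): 4 ≥ 0 ✓
(6): 28 ≤ 35 ✓

feasible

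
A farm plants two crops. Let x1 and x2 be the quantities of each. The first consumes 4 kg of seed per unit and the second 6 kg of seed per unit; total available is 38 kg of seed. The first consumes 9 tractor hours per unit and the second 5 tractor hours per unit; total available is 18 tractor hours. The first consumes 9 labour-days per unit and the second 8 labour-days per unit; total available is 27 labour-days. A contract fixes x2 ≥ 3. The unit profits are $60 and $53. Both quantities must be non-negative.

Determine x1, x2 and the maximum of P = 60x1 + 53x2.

Corner points and P = 60x1 + 53x2:
  (0, 27/8) → P = 1431/8
  (0, 3) → P = 159
  (1/3, 3) → P = 179

x1 = 1/3, x2 = 3, maximum P = 179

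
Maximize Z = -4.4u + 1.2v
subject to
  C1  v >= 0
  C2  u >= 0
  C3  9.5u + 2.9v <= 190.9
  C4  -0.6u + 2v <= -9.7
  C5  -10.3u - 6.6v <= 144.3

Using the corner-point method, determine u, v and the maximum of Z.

u = 97/6, v = 0, maximum Z = -1067/15

Corner points and Z = -4.4u + 1.2v:
  (1909/95, 0) → Z = -41998/475
  (97/6, 0) → Z = -1067/15
  (40993/2074, 2239/2074) → Z = -444206/5185

The binding constraints are v = 0 and -0.6u + 2v = -9.7.
Solving simultaneously gives u = 97/6, v = 0.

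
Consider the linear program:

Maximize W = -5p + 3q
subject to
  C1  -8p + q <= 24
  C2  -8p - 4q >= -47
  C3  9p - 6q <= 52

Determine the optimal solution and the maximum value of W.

Feasible corners and W = -5p + 3q:
  (-49/40, 71/5) → W = 1949/40
  (-196/39, -632/39) → W = -916/39
  (35/6, 1/12) → W = -347/12

p = -49/40, q = 71/5, maximum W = 1949/40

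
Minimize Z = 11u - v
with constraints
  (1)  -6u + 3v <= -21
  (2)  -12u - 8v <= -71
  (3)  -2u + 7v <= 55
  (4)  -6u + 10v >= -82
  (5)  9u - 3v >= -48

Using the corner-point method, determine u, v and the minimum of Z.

u = 127/28, v = 29/14, minimum Z = 1339/28

Feasible corners and Z = 11u - v:
  (127/28, 29/14) → Z = 1339/28
  (26/3, 31/3) → Z = 85
  (683/84, -93/28) → Z = 1948/21
  (562/11, 247/11) → Z = 5935/11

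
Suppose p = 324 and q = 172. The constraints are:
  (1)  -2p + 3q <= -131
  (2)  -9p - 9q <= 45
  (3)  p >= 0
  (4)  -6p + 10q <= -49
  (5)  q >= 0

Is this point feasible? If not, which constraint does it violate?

(1): -132 ≤ -131 ✓
(2): -4464 ≤ 45 ✓
(3): 324 ≥ 0 ✓
(4): -224 ≤ -49 ✓
(5): 172 ≥ 0 ✓

feasible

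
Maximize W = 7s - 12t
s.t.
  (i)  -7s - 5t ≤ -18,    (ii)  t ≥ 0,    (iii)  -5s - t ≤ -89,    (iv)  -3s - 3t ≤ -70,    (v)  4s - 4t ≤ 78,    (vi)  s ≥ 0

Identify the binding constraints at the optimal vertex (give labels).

Corner points and W = 7s - 12t:
  (197/12, 83/12) → W = 383/12
  (0, 89) → W = -1068
  (257/12, 23/12) → W = 1523/12
The feasible region is unbounded (it extends along (1, 1), (0, 1)), but W strictly decreases along every unbounded feasible direction, so there is no improving ray and the maximum is attained at a vertex.

The maximum is at (257/12, 23/12). Substituting into each constraint, equality holds for (iv) and (v); the remaining constraints have slack.

(iv) and (v)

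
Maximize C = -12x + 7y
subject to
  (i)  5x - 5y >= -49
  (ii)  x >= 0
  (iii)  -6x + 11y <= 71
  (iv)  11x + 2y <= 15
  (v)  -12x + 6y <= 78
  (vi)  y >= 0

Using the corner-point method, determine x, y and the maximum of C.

Corner points and C = -12x + 7y:
  (0, 71/11) → C = 497/11
  (0, 0) → C = 0
  (23/133, 871/133) → C = 5821/133
  (15/11, 0) → C = -180/11

x = 0, y = 71/11, maximum C = 497/11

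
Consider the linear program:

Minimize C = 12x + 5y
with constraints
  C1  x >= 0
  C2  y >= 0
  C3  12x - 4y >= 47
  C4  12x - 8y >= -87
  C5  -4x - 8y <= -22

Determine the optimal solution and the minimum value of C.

x = 29/7, y = 19/28, minimum C = 1487/28

Vertices and C = 12x + 5y:
  (11/2, 0) → C = 66
  (181/12, 67/2) → C = 697/2
  (29/7, 19/28) → C = 1487/28
The feasible region is unbounded (it extends along (2, 3), (1, 0)), but C strictly increases along every unbounded feasible direction, so there is no improving ray and the minimum is attained at a vertex.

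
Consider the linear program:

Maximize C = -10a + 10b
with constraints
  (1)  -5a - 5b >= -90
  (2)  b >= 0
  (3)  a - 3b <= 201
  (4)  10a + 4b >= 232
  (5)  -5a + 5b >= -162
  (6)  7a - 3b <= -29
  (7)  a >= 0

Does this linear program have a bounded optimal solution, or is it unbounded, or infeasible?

infeasible

The boundaries -5a - 5b = -90 and 7a - 3b = -29 meet at (5/2, 31/2), but that point violates 10a + 4b ≥ 232. Every candidate vertex is excluded by some other constraint, so the feasible region is empty.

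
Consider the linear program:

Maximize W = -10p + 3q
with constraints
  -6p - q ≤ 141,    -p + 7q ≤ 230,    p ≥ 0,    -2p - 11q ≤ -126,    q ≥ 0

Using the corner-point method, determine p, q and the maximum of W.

The feasible region is unbounded (it extends along (7, 1), (1, 0)), but W strictly decreases along every unbounded feasible direction, so there is no improving ray and the maximum is attained at a vertex.

At the optimal vertex, -p + 7q = 230 and p = 0.
Solving simultaneously gives p = 0, q = 230/7.

p = 0, q = 230/7, maximum W = 690/7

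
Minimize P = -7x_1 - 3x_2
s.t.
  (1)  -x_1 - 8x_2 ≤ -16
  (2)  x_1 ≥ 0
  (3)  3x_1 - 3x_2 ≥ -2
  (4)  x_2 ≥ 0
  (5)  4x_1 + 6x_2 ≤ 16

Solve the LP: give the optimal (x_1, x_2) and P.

x_1 = 16/13, x_2 = 24/13, minimum P = -184/13

Corner points and P = -7x_1 - 3x_2:
  (32/27, 50/27) → P = -374/27
  (16/13, 24/13) → P = -184/13
  (6/5, 28/15) → P = -14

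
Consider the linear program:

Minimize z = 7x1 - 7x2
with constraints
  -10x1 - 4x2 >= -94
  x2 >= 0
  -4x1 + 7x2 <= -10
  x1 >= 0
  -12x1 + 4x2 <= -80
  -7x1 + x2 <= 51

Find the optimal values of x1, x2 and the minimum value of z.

x1 = 130/17, x2 = 50/17, minimum z = 560/17

Corner points and z = 7x1 - 7x2:
  (47/5, 0) → z = 329/5
  (349/43, 138/43) → z = 1477/43
  (20/3, 0) → z = 140/3
  (130/17, 50/17) → z = 560/17

The optimum lies where -4x1 + 7x2 = -10 and -12x1 + 4x2 = -80.
Solving simultaneously gives x1 = 130/17, x2 = 50/17.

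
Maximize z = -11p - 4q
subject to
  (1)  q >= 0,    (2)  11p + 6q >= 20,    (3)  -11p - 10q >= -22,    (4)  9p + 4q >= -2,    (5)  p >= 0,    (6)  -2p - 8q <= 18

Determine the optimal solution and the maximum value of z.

p = 17/11, q = 1/2, maximum z = -19

Vertices and z = -11p - 4q:
  (20/11, 0) → z = -20
  (2, 0) → z = -22
  (17/11, 1/2) → z = -19

The binding constraints are 11p + 6q = 20 and -11p - 10q = -22.
Solving simultaneously gives p = 17/11, q = 1/2.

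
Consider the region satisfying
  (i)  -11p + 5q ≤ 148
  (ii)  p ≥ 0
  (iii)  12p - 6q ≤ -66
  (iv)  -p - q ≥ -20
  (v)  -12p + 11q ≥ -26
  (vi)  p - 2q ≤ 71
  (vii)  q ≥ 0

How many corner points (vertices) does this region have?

Pairwise boundary intersections that survive every other constraint:
  (0, 11)
  (0, 20)
  (3, 17)

3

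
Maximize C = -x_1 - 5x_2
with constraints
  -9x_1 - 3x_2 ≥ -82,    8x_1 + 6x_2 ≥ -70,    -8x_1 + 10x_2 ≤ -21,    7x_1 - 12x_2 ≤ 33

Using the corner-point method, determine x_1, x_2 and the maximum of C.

x_1 = -3, x_2 = -9/2, maximum C = 51/2

Extreme points and C = -x_1 - 5x_2:
  (883/114, 467/114) → C = -1609/57
  (361/43, 277/129) → C = -2468/129
  (-3, -9/2) → C = 51/2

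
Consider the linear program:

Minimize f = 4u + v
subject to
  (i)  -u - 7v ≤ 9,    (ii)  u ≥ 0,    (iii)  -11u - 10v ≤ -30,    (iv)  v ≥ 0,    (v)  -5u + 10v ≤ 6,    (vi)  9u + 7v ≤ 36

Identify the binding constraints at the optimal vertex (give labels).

(iii) and (v)

Corner points and f = 4u + v:
  (30/11, 0) → f = 120/11
  (3/2, 27/20) → f = 147/20
  (4, 0) → f = 16
  (318/125, 234/125) → f = 1506/125

The minimum is at (3/2, 27/20). Substituting into each constraint, equality holds for (iii) and (v); the remaining constraints have slack.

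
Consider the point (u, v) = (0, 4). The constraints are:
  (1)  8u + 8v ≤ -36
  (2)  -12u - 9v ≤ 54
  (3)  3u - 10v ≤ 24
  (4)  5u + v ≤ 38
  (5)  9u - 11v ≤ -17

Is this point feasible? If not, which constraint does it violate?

not feasible — violates (1)

Constraint (1): 8u + 8v = 32, which is not ≤ -36. All other constraints are satisfied.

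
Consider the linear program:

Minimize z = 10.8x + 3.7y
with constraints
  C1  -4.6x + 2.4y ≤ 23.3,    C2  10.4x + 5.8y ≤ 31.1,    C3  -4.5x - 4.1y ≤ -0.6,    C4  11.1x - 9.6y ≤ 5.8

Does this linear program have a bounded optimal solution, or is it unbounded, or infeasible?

bounded optimum

Vertices and z = 10.8x + 3.7y:
  (-3025/2582, 19269/2582) → z = 386253/25820
  (-9409/2966, 10761/2966) → z = -123603/5932
  (16610/8211, 28489/16422) → z = 4641853/164220
  (2954/8871, -648/2957) → z = 41184/14785
The feasible region has finitely many vertices and no improving ray; the minimum is -123603/5932 at (-9409/2966, 10761/2966).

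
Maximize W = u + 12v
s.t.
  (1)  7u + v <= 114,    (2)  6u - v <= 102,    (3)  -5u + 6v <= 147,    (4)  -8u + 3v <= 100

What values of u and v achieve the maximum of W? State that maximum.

Extreme points and W = u + 12v:
  (216/13, -30/13) → W = -144/13
  (537/47, 1599/47) → W = 19725/47
  (-53/11, 676/33) → W = 241
The feasible region is unbounded (it extends along (-1, -6), (-3, -8)), but W strictly decreases along every unbounded feasible direction, so there is no improving ray and the maximum is attained at a vertex.

The binding constraints are 7u + v = 114 and -5u + 6v = 147.
Solving simultaneously gives u = 537/47, v = 1599/47.

u = 537/47, v = 1599/47, maximum W = 19725/47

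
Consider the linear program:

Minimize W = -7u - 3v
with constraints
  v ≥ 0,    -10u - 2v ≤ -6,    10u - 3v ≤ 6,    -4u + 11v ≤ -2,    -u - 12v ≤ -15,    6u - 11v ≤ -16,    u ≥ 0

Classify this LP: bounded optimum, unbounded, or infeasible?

The boundaries -10u - 2v = -6 and 6u - 11v = -16 meet at (17/61, 98/61), but that point violates -4u + 11v ≤ -2. Every candidate vertex is excluded by some other constraint, so the feasible region is empty.

infeasible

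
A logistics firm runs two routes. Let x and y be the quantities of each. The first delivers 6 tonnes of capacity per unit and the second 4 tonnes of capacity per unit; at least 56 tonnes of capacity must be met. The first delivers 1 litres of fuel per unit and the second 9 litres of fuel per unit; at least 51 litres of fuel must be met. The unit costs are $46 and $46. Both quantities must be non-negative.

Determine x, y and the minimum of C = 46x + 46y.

Extreme points and C = 46x + 46y:
  (0, 14) → C = 644
  (51, 0) → C = 2346
  (6, 5) → C = 506
The feasible region is unbounded (it extends along (0, 1), (1, 0)), but C strictly increases along every unbounded feasible direction, so there is no improving ray and the minimum is attained at a vertex.

The binding constraints are 6x + 4y = 56 and x + 9y = 51.
Solving simultaneously gives x = 6, y = 5.

x = 6, y = 5, minimum C = 506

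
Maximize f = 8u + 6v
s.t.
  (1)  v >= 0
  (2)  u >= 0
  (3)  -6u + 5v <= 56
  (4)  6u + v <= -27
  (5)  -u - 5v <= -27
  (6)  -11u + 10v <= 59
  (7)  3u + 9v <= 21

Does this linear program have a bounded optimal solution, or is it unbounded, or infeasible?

The boundaries -11u + 10v = 59 and 3u + 9v = 21 meet at (-107/43, 136/43), but that point violates u ≥ 0. Every candidate vertex is excluded by some other constraint, so the feasible region is empty.

infeasible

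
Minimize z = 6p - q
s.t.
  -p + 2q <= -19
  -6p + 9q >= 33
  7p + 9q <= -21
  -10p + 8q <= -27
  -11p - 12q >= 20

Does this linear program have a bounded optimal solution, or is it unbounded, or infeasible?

The boundaries -p + 2q = -19 and -6p + 9q = 33 meet at (-79, -49), but that point violates -10p + 8q ≤ -27. Every candidate vertex is excluded by some other constraint, so the feasible region is empty.

infeasible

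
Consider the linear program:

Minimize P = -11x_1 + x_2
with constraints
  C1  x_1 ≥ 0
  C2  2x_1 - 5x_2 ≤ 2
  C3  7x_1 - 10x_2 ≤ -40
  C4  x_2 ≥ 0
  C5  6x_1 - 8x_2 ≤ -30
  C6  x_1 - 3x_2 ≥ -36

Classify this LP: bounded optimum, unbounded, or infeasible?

Vertices and P = -11x_1 + x_2:
  (0, 4) → P = 4
  (0, 12) → P = 12
  (5, 15/2) → P = -95/2
  (99/5, 93/5) → P = -996/5
The feasible region has finitely many vertices and no improving ray; the minimum is -996/5 at (99/5, 93/5).

bounded optimum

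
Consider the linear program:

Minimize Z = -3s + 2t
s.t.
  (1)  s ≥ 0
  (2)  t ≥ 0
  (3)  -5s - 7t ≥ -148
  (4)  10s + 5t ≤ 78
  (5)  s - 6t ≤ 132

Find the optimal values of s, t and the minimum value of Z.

s = 39/5, t = 0, minimum Z = -117/5

Vertices and Z = -3s + 2t:
  (0, 0) → Z = 0
  (0, 78/5) → Z = 156/5
  (39/5, 0) → Z = -117/5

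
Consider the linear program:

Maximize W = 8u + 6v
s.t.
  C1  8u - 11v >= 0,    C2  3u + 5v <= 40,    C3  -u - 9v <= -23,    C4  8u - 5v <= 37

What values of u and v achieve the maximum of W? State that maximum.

u = 7, v = 19/5, maximum W = 394/5

Extreme points and W = 8u + 6v:
  (440/73, 320/73) → W = 5440/73
  (253/83, 184/83) → W = 3128/83
  (7, 19/5) → W = 394/5
  (64/11, 21/11) → W = 58

At the optimal vertex, 3u + 5v = 40 and 8u - 5v = 37.
Solving simultaneously gives u = 7, v = 19/5.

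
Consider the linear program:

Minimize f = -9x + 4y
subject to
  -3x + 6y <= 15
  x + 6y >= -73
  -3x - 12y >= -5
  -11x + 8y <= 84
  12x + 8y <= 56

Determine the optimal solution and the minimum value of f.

Extreme points and f = -9x + 4y:
  (-25/9, 10/9) → f = 265/9
  (-64/7, -29/14) → f = 74
  (-544/37, -719/74) → f = 3458/37
  (115/8, -233/16) → f = -1501/8
  (79/15, -9/10) → f = -51

x = 115/8, y = -233/16, minimum f = -1501/8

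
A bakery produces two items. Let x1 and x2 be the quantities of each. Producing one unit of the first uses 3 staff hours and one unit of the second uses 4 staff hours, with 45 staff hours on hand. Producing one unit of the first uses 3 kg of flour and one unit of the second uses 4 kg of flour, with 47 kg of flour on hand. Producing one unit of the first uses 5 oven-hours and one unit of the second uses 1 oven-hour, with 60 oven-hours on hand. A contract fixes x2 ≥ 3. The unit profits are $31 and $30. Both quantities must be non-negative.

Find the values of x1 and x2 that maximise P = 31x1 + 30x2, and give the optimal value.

Extreme points and P = 31x1 + 30x2:
  (0, 45/4) → P = 675/2
  (0, 3) → P = 90
  (11, 3) → P = 431

The binding constraints are 3x1 + 4x2 = 45 and x2 = 3.
Solving simultaneously gives x1 = 11, x2 = 3.

x1 = 11, x2 = 3, maximum P = 431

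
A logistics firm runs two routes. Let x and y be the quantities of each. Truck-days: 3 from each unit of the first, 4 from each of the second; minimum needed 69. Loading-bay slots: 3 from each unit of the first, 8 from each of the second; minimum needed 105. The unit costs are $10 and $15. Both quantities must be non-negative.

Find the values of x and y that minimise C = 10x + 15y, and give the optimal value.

Corner points and C = 10x + 15y:
  (0, 69/4) → C = 1035/4
  (35, 0) → C = 350
  (11, 9) → C = 245
The feasible region is unbounded (it extends along (0, 1), (1, 0)), but C strictly increases along every unbounded feasible direction, so there is no improving ray and the minimum is attained at a vertex.

The binding constraints are 3x + 4y = 69 and 3x + 8y = 105.
Solving simultaneously gives x = 11, y = 9.

x = 11, y = 9, minimum C = 245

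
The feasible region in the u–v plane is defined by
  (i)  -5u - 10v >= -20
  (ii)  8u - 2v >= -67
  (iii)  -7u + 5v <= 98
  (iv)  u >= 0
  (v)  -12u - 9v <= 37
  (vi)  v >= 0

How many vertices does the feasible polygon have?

Pairwise boundary intersections that survive every other constraint:
  (0, 2)
  (4, 0)
  (0, 0)

3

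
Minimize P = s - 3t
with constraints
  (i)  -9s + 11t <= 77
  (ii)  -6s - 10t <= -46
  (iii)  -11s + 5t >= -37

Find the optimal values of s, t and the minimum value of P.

The binding constraints are -9s + 11t = 77 and -11s + 5t = -37.
Solving simultaneously gives s = 198/19, t = 295/19.

s = 198/19, t = 295/19, minimum P = -687/19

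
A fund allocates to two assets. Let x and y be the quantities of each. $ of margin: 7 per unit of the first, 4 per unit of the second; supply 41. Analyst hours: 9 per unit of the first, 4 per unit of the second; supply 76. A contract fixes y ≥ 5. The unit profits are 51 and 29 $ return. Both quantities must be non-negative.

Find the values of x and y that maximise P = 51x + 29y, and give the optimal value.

x = 3, y = 5, maximum P = 298

Feasible corners and P = 51x + 29y:
  (0, 41/4) → P = 1189/4
  (0, 5) → P = 145
  (3, 5) → P = 298

The optimum lies where 7x + 4y = 41 and y = 5.
Solving simultaneously gives x = 3, y = 5.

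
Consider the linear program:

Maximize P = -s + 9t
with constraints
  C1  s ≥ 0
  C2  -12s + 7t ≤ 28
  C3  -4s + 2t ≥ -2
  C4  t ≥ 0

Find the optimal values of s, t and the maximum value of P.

Vertices and P = -s + 9t:
  (0, 4) → P = 36
  (0, 0) → P = 0
  (35/2, 34) → P = 577/2
  (1/2, 0) → P = -1/2

s = 35/2, t = 34, maximum P = 577/2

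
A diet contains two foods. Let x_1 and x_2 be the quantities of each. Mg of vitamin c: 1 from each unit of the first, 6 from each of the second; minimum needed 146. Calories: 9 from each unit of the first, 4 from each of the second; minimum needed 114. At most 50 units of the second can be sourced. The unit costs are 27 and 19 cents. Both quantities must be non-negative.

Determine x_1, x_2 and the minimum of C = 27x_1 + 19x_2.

Vertices and C = 27x_1 + 19x_2:
  (0, 57/2) → C = 1083/2
  (0, 50) → C = 950
  (146, 0) → C = 3942
  (2, 24) → C = 510
The feasible region is unbounded (it extends along (1, 0)), but C strictly increases along every unbounded feasible direction, so there is no improving ray and the minimum is attained at a vertex.

x_1 = 2, x_2 = 24, minimum C = 510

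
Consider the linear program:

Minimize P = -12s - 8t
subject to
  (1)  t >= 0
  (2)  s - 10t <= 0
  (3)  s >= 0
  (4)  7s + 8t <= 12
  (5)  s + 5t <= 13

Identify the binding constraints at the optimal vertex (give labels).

Feasible corners and P = -12s - 8t:
  (0, 0) → P = 0
  (20/13, 2/13) → P = -256/13
  (0, 3/2) → P = -12

The minimum is at (20/13, 2/13). Substituting into each constraint, equality holds for (2) and (4); the remaining constraints have slack.

(2) and (4)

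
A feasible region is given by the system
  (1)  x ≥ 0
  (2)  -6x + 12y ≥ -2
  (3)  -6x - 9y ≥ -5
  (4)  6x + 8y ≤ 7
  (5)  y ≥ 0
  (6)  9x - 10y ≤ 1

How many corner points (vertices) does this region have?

4

Pairwise boundary intersections that survive every other constraint:
  (0, 5/9)
  (0, 0)
  (59/141, 13/47)
  (1/9, 0)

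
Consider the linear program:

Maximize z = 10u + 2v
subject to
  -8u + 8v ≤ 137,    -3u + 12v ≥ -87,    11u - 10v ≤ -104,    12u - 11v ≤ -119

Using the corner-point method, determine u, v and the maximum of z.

u = 269/4, v = 675/8, maximum z = 3365/4

Corner points and z = 10u + 2v:
  (-65/2, -123/8) → z = -1423/4
  (269/4, 675/8) → z = 3365/4
  (-795/37, -467/37) → z = -8884/37
  (46, 61) → z = 582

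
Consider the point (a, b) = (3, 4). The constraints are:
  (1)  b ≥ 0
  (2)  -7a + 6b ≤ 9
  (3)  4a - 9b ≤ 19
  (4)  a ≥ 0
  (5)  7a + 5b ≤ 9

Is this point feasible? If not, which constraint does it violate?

Constraint (5): 7a + 5b = 41, which is not ≤ 9. All other constraints are satisfied.

not feasible — violates (5)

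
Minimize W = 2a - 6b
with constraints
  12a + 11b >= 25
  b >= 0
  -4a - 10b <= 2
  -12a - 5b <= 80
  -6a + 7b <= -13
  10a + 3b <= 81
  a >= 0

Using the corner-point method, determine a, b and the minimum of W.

a = 303/44, b = 89/22, minimum W = -21/2

Corner points and W = 2a - 6b:
  (13/6, 0) → W = 13/3
  (81/10, 0) → W = 81/5
  (303/44, 89/22) → W = -21/2

The binding constraints are -6a + 7b = -13 and 10a + 3b = 81.
Solving simultaneously gives a = 303/44, b = 89/22.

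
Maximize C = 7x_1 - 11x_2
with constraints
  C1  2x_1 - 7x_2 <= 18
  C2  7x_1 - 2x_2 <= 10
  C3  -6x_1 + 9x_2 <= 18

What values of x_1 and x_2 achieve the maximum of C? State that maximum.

x_1 = 34/45, x_2 = -106/45, maximum C = 156/5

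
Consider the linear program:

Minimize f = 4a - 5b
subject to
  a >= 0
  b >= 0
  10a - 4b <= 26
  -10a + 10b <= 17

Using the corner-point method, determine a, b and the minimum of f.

Corner points and f = 4a - 5b:
  (0, 0) → f = 0
  (0, 17/10) → f = -17/2
  (13/5, 0) → f = 52/5
  (82/15, 43/6) → f = -419/30

a = 82/15, b = 43/6, minimum f = -419/30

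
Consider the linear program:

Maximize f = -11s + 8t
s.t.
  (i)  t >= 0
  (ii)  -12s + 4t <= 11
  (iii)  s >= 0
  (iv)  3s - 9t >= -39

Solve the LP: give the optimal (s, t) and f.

s = 19/32, t = 145/32, maximum f = 951/32

The feasible region is unbounded (it extends along (3, 1), (1, 0)), but f strictly decreases along every unbounded feasible direction, so there is no improving ray and the maximum is attained at a vertex.

At the optimal vertex, -12s + 4t = 11 and 3s - 9t = -39.
Solving simultaneously gives s = 19/32, t = 145/32.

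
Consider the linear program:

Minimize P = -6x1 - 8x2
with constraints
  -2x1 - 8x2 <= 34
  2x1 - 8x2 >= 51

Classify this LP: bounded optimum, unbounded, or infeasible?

unbounded

From the feasible point (17/4, -85/16), moving in the direction (8, 2) keeps every constraint satisfied while P decreases without bound.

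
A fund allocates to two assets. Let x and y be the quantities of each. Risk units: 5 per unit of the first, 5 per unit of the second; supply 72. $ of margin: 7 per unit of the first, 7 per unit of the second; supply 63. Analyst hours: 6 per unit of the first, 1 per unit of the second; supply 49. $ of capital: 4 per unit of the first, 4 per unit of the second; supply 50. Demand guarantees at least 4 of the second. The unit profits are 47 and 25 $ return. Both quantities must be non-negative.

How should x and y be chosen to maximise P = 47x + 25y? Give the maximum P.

x = 5, y = 4, maximum P = 335

Vertices and P = 47x + 25y:
  (0, 9) → P = 225
  (0, 4) → P = 100
  (5, 4) → P = 335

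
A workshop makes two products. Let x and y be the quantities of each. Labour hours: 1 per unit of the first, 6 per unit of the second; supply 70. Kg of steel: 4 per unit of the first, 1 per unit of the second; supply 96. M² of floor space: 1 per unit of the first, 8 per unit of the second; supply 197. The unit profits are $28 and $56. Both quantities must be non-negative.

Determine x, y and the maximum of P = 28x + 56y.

Corner points and P = 28x + 56y:
  (0, 0) → P = 0
  (0, 35/3) → P = 1960/3
  (24, 0) → P = 672
  (22, 8) → P = 1064

The binding constraints are x + 6y = 70 and 4x + y = 96.
Solving simultaneously gives x = 22, y = 8.

x = 22, y = 8, maximum P = 1064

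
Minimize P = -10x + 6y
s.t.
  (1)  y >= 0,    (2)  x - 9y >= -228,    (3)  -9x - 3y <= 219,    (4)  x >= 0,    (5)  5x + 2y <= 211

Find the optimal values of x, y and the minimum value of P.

Feasible corners and P = -10x + 6y:
  (0, 0) → P = 0
  (211/5, 0) → P = -422
  (0, 76/3) → P = 152
  (1443/47, 1351/47) → P = -6324/47

x = 211/5, y = 0, minimum P = -422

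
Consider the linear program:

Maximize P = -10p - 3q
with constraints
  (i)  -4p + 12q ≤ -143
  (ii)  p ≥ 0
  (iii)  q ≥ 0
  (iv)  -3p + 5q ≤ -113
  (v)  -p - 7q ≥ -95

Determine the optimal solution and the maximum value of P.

The binding constraints are q = 0 and -3p + 5q = -113.
Solving simultaneously gives p = 113/3, q = 0.

p = 113/3, q = 0, maximum P = -1130/3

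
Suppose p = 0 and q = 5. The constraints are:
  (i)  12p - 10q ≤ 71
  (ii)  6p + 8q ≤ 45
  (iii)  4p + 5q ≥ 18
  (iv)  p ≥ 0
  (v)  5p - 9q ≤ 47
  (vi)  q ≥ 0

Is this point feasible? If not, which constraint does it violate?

feasible

(i): -50 ≤ 71 ✓
(ii): 40 ≤ 45 ✓
(iii): 25 ≥ 18 ✓
(iv): 0 ≥ 0 ✓
(v): -45 ≤ 47 ✓
(vi): 5 ≥ 0 ✓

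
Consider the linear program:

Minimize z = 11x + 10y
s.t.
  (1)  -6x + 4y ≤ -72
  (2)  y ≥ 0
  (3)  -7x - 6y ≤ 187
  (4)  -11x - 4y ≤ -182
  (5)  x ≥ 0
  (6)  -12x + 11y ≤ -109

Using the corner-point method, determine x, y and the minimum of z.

x = 182/11, y = 0, minimum z = 182

Corner points and z = 11x + 10y:
  (254/17, 75/17) → z = 3544/17
  (178/9, 35/3) → z = 3008/9
  (182/11, 0) → z = 182
The feasible region is unbounded (it extends along (11, 12), (1, 0)), but z strictly increases along every unbounded feasible direction, so there is no improving ray and the minimum is attained at a vertex.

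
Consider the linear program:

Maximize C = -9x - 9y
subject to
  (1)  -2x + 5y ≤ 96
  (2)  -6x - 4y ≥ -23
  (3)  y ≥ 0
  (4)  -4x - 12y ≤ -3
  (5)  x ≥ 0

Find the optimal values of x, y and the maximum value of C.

Extreme points and C = -9x - 9y:
  (23/6, 0) → C = -69/2
  (0, 23/4) → C = -207/4
  (3/4, 0) → C = -27/4
  (0, 1/4) → C = -9/4

The binding constraints are -4x - 12y = -3 and x = 0.
Solving simultaneously gives x = 0, y = 1/4.

x = 0, y = 1/4, maximum C = -9/4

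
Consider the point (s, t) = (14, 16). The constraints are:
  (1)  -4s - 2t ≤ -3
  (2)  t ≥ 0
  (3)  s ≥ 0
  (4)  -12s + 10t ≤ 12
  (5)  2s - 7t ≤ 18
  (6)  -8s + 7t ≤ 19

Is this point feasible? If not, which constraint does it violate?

feasible

(1): -88 ≤ -3 ✓
(2): 16 ≥ 0 ✓
(3): 14 ≥ 0 ✓
(4): -8 ≤ 12 ✓
(5): -84 ≤ 18 ✓
(6): 0 ≤ 19 ✓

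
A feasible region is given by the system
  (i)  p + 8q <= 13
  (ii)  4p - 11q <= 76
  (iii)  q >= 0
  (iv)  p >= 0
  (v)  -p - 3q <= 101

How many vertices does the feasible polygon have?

Intersecting each pair of boundary lines and keeping only the points that satisfy every inequality leaves:
  (13, 0)
  (0, 13/8)
  (0, 0)

3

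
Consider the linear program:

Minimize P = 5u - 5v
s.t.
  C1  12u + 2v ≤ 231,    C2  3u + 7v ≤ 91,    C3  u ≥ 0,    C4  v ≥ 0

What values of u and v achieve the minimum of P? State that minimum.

Feasible corners and P = 5u - 5v:
  (1435/78, 133/26) → P = 2590/39
  (77/4, 0) → P = 385/4
  (0, 13) → P = -65
  (0, 0) → P = 0

u = 0, v = 13, minimum P = -65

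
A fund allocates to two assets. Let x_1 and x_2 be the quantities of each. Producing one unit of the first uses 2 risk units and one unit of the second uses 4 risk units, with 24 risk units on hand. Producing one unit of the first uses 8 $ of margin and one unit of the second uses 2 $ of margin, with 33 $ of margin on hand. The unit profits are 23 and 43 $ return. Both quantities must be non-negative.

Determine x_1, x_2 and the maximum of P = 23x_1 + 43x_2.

x_1 = 3, x_2 = 9/2, maximum P = 525/2

Feasible corners and P = 23x_1 + 43x_2:
  (0, 0) → P = 0
  (0, 6) → P = 258
  (33/8, 0) → P = 759/8
  (3, 9/2) → P = 525/2

At the optimal vertex, 2x_1 + 4x_2 = 24 and 8x_1 + 2x_2 = 33.
Solving simultaneously gives x_1 = 3, x_2 = 9/2.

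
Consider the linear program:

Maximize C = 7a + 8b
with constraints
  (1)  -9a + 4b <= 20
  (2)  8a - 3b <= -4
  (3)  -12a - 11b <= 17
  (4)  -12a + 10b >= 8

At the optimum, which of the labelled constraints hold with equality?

Vertices and C = 7a + 8b:
  (44/5, 124/5) → C = 260
  (-96/49, 29/49) → C = -440/49
  (-4/11, 4/11) → C = 4/11
  (-43/42, -3/7) → C = -445/42

The maximum is at (44/5, 124/5). Substituting into each constraint, equality holds for (1) and (2); the remaining constraints have slack.

(1) and (2)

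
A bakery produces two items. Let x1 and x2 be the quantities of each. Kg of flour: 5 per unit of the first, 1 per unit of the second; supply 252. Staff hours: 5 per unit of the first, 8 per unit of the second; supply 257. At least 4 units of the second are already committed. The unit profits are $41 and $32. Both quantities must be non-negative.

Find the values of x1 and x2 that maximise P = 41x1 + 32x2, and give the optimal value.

Vertices and P = 41x1 + 32x2:
  (0, 257/8) → P = 1028
  (0, 4) → P = 128
  (45, 4) → P = 1973

x1 = 45, x2 = 4, maximum P = 1973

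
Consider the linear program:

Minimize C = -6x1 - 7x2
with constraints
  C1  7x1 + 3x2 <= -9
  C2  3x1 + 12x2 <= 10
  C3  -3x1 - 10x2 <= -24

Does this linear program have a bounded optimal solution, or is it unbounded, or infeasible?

The boundaries 7x1 + 3x2 = -9 and 3x1 + 12x2 = 10 meet at (-46/25, 97/75), but that point violates -3x1 - 10x2 ≤ -24. Every candidate vertex is excluded by some other constraint, so the feasible region is empty.

infeasible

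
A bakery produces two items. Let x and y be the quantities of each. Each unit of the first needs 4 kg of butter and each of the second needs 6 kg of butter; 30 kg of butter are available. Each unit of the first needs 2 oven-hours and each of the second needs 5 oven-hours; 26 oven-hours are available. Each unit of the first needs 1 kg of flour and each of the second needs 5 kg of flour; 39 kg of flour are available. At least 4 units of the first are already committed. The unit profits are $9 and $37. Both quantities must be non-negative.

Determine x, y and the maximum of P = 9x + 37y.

Vertices and P = 9x + 37y:
  (15/2, 0) → P = 135/2
  (4, 0) → P = 36
  (4, 7/3) → P = 367/3

The optimum lies where 4x + 6y = 30 and x = 4.
Solving simultaneously gives x = 4, y = 7/3.

x = 4, y = 7/3, maximum P = 367/3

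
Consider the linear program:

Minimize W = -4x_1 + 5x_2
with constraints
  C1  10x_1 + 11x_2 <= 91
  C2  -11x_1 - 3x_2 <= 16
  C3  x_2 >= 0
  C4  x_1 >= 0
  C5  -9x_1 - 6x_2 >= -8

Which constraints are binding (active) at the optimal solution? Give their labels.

Vertices and W = -4x_1 + 5x_2:
  (0, 0) → W = 0
  (8/9, 0) → W = -32/9
  (0, 4/3) → W = 20/3

The minimum is at (8/9, 0). Substituting into each constraint, equality holds for C3 and C5; the remaining constraints have slack.

C3 and C5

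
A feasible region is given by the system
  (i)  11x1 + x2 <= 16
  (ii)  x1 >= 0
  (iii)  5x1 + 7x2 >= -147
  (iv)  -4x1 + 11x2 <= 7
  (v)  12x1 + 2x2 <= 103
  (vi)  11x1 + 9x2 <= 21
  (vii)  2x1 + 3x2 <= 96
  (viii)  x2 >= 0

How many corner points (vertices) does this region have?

Of the 28 pairwise boundary intersections, those satisfying every inequality are:
  (123/88, 5/8)
  (16/11, 0)
  (0, 7/11)
  (0, 0)
  (168/157, 161/157)

5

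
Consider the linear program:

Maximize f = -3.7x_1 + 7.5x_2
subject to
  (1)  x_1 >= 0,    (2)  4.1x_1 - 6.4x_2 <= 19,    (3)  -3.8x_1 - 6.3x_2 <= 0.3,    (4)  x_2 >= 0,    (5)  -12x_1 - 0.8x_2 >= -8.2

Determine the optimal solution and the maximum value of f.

x_1 = 0, x_2 = 10.25, maximum f = 76.875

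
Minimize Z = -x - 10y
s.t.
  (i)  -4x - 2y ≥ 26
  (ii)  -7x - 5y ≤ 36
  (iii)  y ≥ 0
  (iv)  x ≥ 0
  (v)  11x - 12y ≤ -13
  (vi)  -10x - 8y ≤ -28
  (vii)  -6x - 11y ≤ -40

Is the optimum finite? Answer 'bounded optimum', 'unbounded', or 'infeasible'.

infeasible

The boundaries -4x - 2y = 26 and -10x - 8y = -28 meet at (-22, 31), but that point violates x ≥ 0. Every candidate vertex is excluded by some other constraint, so the feasible region is empty.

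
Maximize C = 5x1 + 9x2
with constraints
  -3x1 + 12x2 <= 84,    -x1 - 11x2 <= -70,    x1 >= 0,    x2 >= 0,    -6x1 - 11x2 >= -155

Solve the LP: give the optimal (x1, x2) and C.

x1 = 17, x2 = 53/11, maximum C = 1412/11

Corner points and C = 5x1 + 9x2:
  (0, 7) → C = 63
  (312/35, 323/35) → C = 4467/35
  (0, 70/11) → C = 630/11
  (17, 53/11) → C = 1412/11

At the optimal vertex, -x1 - 11x2 = -70 and -6x1 - 11x2 = -155.
Solving simultaneously gives x1 = 17, x2 = 53/11.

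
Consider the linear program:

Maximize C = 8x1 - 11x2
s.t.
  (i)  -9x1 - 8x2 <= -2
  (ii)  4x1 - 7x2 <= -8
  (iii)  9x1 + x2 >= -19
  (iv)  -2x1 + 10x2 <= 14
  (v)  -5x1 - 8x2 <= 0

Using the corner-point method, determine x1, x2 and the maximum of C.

Extreme points and C = 8x1 - 11x2:
  (-10/19, 16/19) → C = -256/19
  (-46/53, 65/53) → C = -1083/53
  (9/13, 20/13) → C = -148/13

At the optimal vertex, 4x1 - 7x2 = -8 and -2x1 + 10x2 = 14.
Solving simultaneously gives x1 = 9/13, x2 = 20/13.

x1 = 9/13, x2 = 20/13, maximum C = -148/13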